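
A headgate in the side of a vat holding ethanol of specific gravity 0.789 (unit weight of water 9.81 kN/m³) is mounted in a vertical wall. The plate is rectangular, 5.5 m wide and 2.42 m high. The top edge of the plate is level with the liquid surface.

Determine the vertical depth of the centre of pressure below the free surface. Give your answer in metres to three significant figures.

h_p = 1.61 m

γ = 0.789 × 9.81 = 7.74009 kN/m³.
The centroid lies 2.42/2 = 1.21 m below the top edge, so the centroid depth is h_c = 1.21 m.
A = 5.5 × 2.42 = 13.31 m².
Resultant F = γ·h_c·A = 7.74009 × 1.21 × 13.31 = 124.655 kN.
I_c = b·h³/12 = 5.5 × 2.42³/12 = 6.49572 m⁴.
Centre of pressure: y_p = y_c + I_c/(y_c·A) = 1.21 + 6.49572/(1.21 × 13.31) = 1.21 + 0.403333 = 1.61333 m along the plane.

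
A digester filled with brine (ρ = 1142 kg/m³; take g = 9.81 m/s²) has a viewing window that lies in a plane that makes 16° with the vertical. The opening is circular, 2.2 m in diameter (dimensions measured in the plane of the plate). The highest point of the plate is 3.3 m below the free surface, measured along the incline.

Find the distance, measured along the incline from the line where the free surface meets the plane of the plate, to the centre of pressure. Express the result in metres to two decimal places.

y_p = 4.47 m

γ = ρg = 1142 × 9.81 / 1000 = 11.20302 kN/m³.
The plate makes 16° with the vertical, i.e. θ = 90° − 16° = 74° to the horizontal. Measuring y along the incline from the free-surface line, vertical depth h = y·sinθ with sinθ = 0.961262.
The centroid is at the centre, 1.1 m below the top of the plate, so y_c = 3.3 + 1.1 = 4.4 m and h_c = 4.4 × 0.961262 = 4.22955 m.
A = π(1.1)² = 3.80133 m².
Resultant F = γ·h_c·A = 11.20302 × 4.22955 × 3.80133 = 180.121 kN.
I_c = πr⁴/4 = π × 1.1⁴/4 = 1.1499 m⁴.
Centre of pressure: y_p = y_c + I_c/(y_c·A) = 4.4 + 1.1499/(4.4 × 3.80133) = 4.4 + 0.0687499 = 4.46875 m along the plane.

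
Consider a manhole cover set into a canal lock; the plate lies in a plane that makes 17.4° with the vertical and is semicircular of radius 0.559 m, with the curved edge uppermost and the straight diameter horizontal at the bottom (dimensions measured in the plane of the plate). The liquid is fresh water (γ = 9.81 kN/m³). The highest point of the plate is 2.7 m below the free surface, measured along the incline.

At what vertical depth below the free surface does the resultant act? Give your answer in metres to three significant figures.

γ = 9.81 kN/m³.
The plate makes 17.4° with the vertical, i.e. θ = 90° − 17.4° = 72.6° to the horizontal. Measuring y along the incline from the free-surface line, vertical depth h = y·sinθ with sinθ = 0.954240.
The centroid lies 4r/(3π) = 0.237247 m above the diameter, so r − 4r/(3π) = 0.559 − 0.237247 = 0.321753 m below the topmost point, so y_c = 2.7 + 0.321753 = 3.02175 m and h_c = 3.02175 × 0.954240 = 2.88347 m.
A = πr²/2 = π × 0.559²/2 = 0.490844 m².
Resultant F = γ·h_c·A = 9.81 × 2.88347 × 0.490844 = 13.8844 kN.
I_c = (π/8 − 8/(9π))·r⁴ = 0.109757 × 0.559⁴ = 0.0107172 m⁴.
Centre of pressure: y_p = y_c + I_c/(y_c·A) = 3.02175 + 0.0107172/(3.02175 × 0.490844) = 3.02175 + 0.00722569 = 3.02898 m along the plane.
Vertically, h_p = y_p·sinθ = 3.02898 × 0.954240 = 2.89037 m.

h_p = 2.89 m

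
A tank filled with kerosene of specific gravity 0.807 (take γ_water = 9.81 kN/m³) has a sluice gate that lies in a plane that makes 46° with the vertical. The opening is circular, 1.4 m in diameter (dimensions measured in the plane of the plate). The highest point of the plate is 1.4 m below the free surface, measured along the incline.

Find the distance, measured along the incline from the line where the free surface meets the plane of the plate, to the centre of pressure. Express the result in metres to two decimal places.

γ = 0.807 × 9.81 = 7.91667 kN/m³.
The plate makes 46° with the vertical, i.e. θ = 90° − 46° = 44° to the horizontal. Measuring y along the incline from the free-surface line, vertical depth h = y·sinθ with sinθ = 0.694658.
The centroid is at the centre, 0.7 m below the top of the plate, so y_c = 1.4 + 0.7 = 2.1 m and h_c = 2.1 × 0.694658 = 1.45878 m.
A = π(0.7)² = 1.53938 m².
Resultant F = γ·h_c·A = 7.91667 × 1.45878 × 1.53938 = 17.7778 kN.
I_c = πr⁴/4 = π × 0.7⁴/4 = 0.188574 m⁴.
Centre of pressure: y_p = y_c + I_c/(y_c·A) = 2.1 + 0.188574/(2.1 × 1.53938) = 2.1 + 0.0583333 = 2.15833 m along the plane.

y_p = 2.16 m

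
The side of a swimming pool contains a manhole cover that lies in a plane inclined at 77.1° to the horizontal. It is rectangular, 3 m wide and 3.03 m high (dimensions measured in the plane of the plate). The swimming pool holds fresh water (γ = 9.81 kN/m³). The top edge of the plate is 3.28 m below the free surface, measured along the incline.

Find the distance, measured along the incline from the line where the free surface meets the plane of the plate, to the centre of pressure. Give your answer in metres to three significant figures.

γ = 9.81 kN/m³.
Let θ = 77.1° be the plate's angle to the horizontal; measure y along the incline from where the plane meets the free surface. Vertical depth h = y·sinθ with sinθ = 0.974761.
The centroid lies 3.03/2 = 1.515 m below the top edge, so y_c = 3.28 + 1.515 = 4.795 m and h_c = 4.795 × 0.974761 = 4.67398 m.
A = 3 × 3.03 = 9.09 m².
Resultant F = γ·h_c·A = 9.81 × 4.67398 × 9.09 = 416.792 kN.
I_c = b·h³/12 = 3 × 3.03³/12 = 6.95453 m⁴.
Centre of pressure: y_p = y_c + I_c/(y_c·A) = 4.795 + 6.95453/(4.795 × 9.09) = 4.795 + 0.159557 = 4.95456 m along the plane.

y_p = 4.95 m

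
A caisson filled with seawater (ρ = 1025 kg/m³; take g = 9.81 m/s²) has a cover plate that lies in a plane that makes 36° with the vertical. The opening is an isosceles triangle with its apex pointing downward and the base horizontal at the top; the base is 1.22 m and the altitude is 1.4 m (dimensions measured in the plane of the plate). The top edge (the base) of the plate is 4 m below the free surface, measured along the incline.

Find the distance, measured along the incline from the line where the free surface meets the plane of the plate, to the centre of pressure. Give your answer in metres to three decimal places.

y_p = 4.491 m

γ = ρg = 1025 × 9.81 / 1000 = 10.05525 kN/m³.
The plate makes 36° with the vertical, i.e. θ = 90° − 36° = 54° to the horizontal. Measuring y along the incline from the free-surface line, vertical depth h = y·sinθ with sinθ = 0.809017.
With the apex down, the centroid sits h/3 = 1.4/3 = 0.466667 m below the base (the top edge), so y_c = 4 + 0.466667 = 4.46667 m and h_c = 4.46667 × 0.809017 = 3.61361 m.
A = ½ × 1.22 × 1.4 = 0.854 m².
Resultant F = γ·h_c·A = 10.05525 × 3.61361 × 0.854 = 31.0307 kN.
I_c = b·h³/36 = 1.22 × 1.4³/36 = 0.0929911 m⁴.
Centre of pressure: y_p = y_c + I_c/(y_c·A) = 4.46667 + 0.0929911/(4.46667 × 0.854) = 4.46667 + 0.0243781 = 4.49105 m along the plane.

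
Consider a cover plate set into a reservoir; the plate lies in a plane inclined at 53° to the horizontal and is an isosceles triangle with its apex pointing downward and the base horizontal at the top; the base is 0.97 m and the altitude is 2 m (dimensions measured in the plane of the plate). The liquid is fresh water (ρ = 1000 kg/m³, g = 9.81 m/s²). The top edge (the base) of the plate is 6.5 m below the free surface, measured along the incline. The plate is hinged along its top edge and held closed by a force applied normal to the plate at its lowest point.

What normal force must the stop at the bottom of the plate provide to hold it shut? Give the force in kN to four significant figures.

P ≈ 19.00 kN

γ = ρg = 1000 × 9.81 = 9810 N/m³ = 9.81 kN/m³.
Let θ = 53° be the plate's angle to the horizontal; measure y along the incline from where the plane meets the free surface. Vertical depth h = y·sinθ with sinθ = 0.798636.
With the apex down, the centroid sits h/3 = 2/3 = 0.666667 m below the base (the top edge), so y_c = 6.5 + 0.666667 = 7.16667 m and h_c = 7.16667 × 0.798636 = 5.72356 m.
A = ½ × 0.97 × 2 = 0.97 m².
Resultant F = γ·h_c·A = 9.81 × 5.72356 × 0.97 = 54.4637 kN.
I_c = b·h³/36 = 0.97 × 2³/36 = 0.215556 m⁴.
Centre of pressure: y_p = y_c + I_c/(y_c·A) = 7.16667 + 0.215556/(7.16667 × 0.97) = 7.16667 + 0.0310078 = 7.19768 m along the plane.
The resultant acts 0.666667 + 0.0310078 = 0.697675 m (along the plate) below the hinge at the top edge, so the moment about the hinge is M = F × 0.697675 = 54.4637 × 0.697675 = 37.998 kN·m.
A normal force at the bottom, 2 m from the hinge, must supply this moment: P = 37.998/2 = 18.999 kN.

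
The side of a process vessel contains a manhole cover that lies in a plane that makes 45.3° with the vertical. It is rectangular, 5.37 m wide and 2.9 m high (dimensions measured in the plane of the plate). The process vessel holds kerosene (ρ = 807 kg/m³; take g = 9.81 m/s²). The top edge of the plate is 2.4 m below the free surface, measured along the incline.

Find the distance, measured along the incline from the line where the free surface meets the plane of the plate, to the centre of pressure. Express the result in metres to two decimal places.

γ = ρg = 807 × 9.81 / 1000 = 7.91667 kN/m³.
The plate makes 45.3° with the vertical, i.e. θ = 90° − 45.3° = 44.7° to the horizontal. Measuring y along the incline from the free-surface line, vertical depth h = y·sinθ with sinθ = 0.703395.
The centroid lies 2.9/2 = 1.45 m below the top edge, so y_c = 2.4 + 1.45 = 3.85 m and h_c = 3.85 × 0.703395 = 2.70807 m.
A = 5.37 × 2.9 = 15.573 m².
Resultant F = γ·h_c·A = 7.91667 × 2.70807 × 15.573 = 333.868 kN.
I_c = b·h³/12 = 5.37 × 2.9³/12 = 10.9141 m⁴.
Centre of pressure: y_p = y_c + I_c/(y_c·A) = 3.85 + 10.9141/(3.85 × 15.573) = 3.85 + 0.182035 = 4.03204 m along the plane.

y_p = 4.03 m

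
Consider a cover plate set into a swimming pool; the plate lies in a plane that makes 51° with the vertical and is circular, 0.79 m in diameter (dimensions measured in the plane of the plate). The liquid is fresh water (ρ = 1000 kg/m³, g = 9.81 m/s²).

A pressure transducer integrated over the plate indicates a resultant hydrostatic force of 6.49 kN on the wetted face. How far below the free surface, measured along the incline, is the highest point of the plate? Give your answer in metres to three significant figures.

γ = ρg = 1000 × 9.81 = 9810 N/m³ = 9.81 kN/m³.
A = π(0.395)² = 0.490167 m².
From F = γ·h_c·A, the centroid depth is h_c = 6.49/(9.81 × 0.490167) = 1.34968 m.
The plate makes 51° with the vertical, i.e. θ = 90° − 51° = 39° to the horizontal. Measuring y along the incline from the free-surface line, vertical depth h = y·sinθ with sinθ = 0.629320.
Along the incline, y_c = h_c/sinθ = 1.34968/0.629320 = 2.14466 m.
The centroid is at the centre, 0.395 m below the top of the plate, so the highest point sits at y_top = 2.14466 − 0.395 = 1.74966 m along the incline.

y_top ≈ 1.75 m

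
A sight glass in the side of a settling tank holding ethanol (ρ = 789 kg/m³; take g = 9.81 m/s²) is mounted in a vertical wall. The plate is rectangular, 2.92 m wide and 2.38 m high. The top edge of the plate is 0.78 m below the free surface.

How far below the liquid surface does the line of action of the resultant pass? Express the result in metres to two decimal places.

h_p = 2.21 m

γ = ρg = 789 × 9.81 / 1000 = 7.74009 kN/m³.
The centroid lies 2.38/2 = 1.19 m below the top edge, so the centroid depth is h_c = 0.78 + 1.19 = 1.97 m.
A = 2.92 × 2.38 = 6.9496 m².
Resultant F = γ·h_c·A = 7.74009 × 1.97 × 6.9496 = 105.967 kN.
I_c = b·h³/12 = 2.92 × 2.38³/12 = 3.28044 m⁴.
Centre of pressure: y_p = y_c + I_c/(y_c·A) = 1.97 + 3.28044/(1.97 × 6.9496) = 1.97 + 0.239611 = 2.20961 m along the plane.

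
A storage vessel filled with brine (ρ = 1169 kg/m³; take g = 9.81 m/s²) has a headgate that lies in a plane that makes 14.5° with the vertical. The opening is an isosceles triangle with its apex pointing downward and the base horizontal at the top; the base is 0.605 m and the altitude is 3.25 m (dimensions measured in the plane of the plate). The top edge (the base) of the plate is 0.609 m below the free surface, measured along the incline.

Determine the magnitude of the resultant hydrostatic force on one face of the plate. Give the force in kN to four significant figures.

γ = ρg = 1169 × 9.81 / 1000 = 11.46789 kN/m³.
The plate makes 14.5° with the vertical, i.e. θ = 90° − 14.5° = 75.5° to the horizontal. Measuring y along the incline from the free-surface line, vertical depth h = y·sinθ with sinθ = 0.968148.
With the apex down, the centroid sits h/3 = 3.25/3 = 1.08333 m below the base (the top edge), so y_c = 0.609 + 1.08333 = 1.69233 m and h_c = 1.69233 × 0.968148 = 1.63843 m.
A = ½ × 0.605 × 3.25 = 0.983125 m².
Resultant F = γ·h_c·A = 11.46789 × 1.63843 × 0.983125 = 18.4723 kN.

F ≈ 18.47 kN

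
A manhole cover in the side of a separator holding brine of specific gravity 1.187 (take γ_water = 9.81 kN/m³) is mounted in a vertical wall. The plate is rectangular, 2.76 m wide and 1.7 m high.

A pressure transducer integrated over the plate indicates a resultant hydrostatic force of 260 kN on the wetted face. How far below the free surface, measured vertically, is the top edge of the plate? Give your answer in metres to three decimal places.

γ = 1.187 × 9.81 = 11.64447 kN/m³.
A = 2.76 × 1.7 = 4.692 m².
From F = γ·h_c·A, the centroid depth is h_c = 260/(11.64447 × 4.692) = 4.75878 m.
The centroid lies 1.7/2 = 0.85 m below the top edge, so the top edge sits at h_top = 4.75878 − 0.85 = 3.90878 m below the surface.

d_top ≈ 3.909 m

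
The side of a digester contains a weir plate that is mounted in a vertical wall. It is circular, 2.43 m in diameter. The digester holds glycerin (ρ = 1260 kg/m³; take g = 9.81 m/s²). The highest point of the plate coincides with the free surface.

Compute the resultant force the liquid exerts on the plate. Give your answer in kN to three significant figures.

γ = ρg = 1260 × 9.81 / 1000 = 12.3606 kN/m³.
The centroid is at the centre, 1.215 m below the top of the plate, so the centroid depth is h_c = 1.215 m.
A = π(1.215)² = 4.6377 m².
Resultant F = γ·h_c·A = 12.3606 × 1.215 × 4.6377 = 69.6496 kN.

F ≈ 69.6 kN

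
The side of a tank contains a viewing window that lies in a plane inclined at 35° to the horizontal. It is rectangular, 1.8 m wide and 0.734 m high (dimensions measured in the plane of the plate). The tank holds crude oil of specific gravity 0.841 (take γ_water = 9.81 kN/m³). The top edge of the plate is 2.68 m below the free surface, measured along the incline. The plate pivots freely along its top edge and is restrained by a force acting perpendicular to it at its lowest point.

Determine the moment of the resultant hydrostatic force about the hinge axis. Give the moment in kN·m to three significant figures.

γ = 0.841 × 9.81 = 8.25021 kN/m³.
Let θ = 35° be the plate's angle to the horizontal; measure y along the incline from where the plane meets the free surface. Vertical depth h = y·sinθ with sinθ = 0.573576.
The centroid lies 0.734/2 = 0.367 m below the top edge, so y_c = 2.68 + 0.367 = 3.047 m and h_c = 3.047 × 0.573576 = 1.74769 m.
A = 1.8 × 0.734 = 1.3212 m².
Resultant F = γ·h_c·A = 8.25021 × 1.74769 × 1.3212 = 19.0501 kN.
I_c = b·h³/12 = 1.8 × 0.734³/12 = 0.059317 m⁴.
Centre of pressure: y_p = y_c + I_c/(y_c·A) = 3.047 + 0.059317/(3.047 × 1.3212) = 3.047 + 0.0147346 = 3.06173 m along the plane.
The resultant acts 0.367 + 0.0147346 = 0.381735 m (along the plate) below the hinge at the top edge, so the moment about the hinge is M = F × 0.381735 = 19.0501 × 0.381735 = 7.27209 kN·m.

M ≈ 7.27 kN·m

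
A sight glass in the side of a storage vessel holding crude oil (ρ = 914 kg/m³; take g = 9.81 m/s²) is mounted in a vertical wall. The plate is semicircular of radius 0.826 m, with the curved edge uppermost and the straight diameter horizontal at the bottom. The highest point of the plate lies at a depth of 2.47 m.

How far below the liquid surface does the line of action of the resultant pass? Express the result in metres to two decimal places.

h_p = 2.96 m

γ = ρg = 914 × 9.81 / 1000 = 8.96634 kN/m³.
The centroid lies 4r/(3π) = 0.350565 m above the diameter, so r − 4r/(3π) = 0.826 − 0.350565 = 0.475435 m below the topmost point, so the centroid depth is h_c = 2.47 + 0.475435 = 2.94544 m.
A = πr²/2 = π × 0.826²/2 = 1.07172 m².
Resultant F = γ·h_c·A = 8.96634 × 2.94544 × 1.07172 = 28.3039 kN.
I_c = (π/8 − 8/(9π))·r⁴ = 0.109757 × 0.826⁴ = 0.0510919 m⁴.
Centre of pressure: y_p = y_c + I_c/(y_c·A) = 2.94544 + 0.0510919/(2.94544 × 1.07172) = 2.94544 + 0.0161853 = 2.96163 m along the plane.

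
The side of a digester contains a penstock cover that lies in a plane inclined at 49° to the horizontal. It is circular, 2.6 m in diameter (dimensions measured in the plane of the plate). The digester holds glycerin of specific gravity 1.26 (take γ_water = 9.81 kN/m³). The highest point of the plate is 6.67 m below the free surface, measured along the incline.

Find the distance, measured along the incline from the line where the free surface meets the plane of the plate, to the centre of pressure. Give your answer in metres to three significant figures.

γ = 1.26 × 9.81 = 12.3606 kN/m³.
Let θ = 49° be the plate's angle to the horizontal; measure y along the incline from where the plane meets the free surface. Vertical depth h = y·sinθ with sinθ = 0.754710.
The centroid is at the centre, 1.3 m below the top of the plate, so y_c = 6.67 + 1.3 = 7.97 m and h_c = 7.97 × 0.754710 = 6.01504 m.
A = π(1.3)² = 5.30929 m².
Resultant F = γ·h_c·A = 12.3606 × 6.01504 × 5.30929 = 394.743 kN.
I_c = πr⁴/4 = π × 1.3⁴/4 = 2.24318 m⁴.
Centre of pressure: y_p = y_c + I_c/(y_c·A) = 7.97 + 2.24318/(7.97 × 5.30929) = 7.97 + 0.0530114 = 8.02301 m along the plane.

y_p = 8.02 m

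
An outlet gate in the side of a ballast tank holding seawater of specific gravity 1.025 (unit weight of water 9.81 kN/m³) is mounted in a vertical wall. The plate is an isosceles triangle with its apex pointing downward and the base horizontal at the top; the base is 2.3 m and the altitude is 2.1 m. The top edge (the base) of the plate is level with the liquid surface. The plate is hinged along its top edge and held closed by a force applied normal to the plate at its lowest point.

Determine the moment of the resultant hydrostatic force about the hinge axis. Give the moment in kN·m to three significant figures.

M ≈ 17.8 kN·m

γ = 1.025 × 9.81 = 10.05525 kN/m³.
With the apex down, the centroid sits h/3 = 2.1/3 = 0.7 m below the base (the top edge), so the centroid depth is h_c = 0.7 m.
A = ½ × 2.3 × 2.1 = 2.415 m².
Resultant F = γ·h_c·A = 10.05525 × 0.7 × 2.415 = 16.9984 kN.
I_c = b·h³/36 = 2.3 × 2.1³/36 = 0.591675 m⁴.
Centre of pressure: y_p = y_c + I_c/(y_c·A) = 0.7 + 0.591675/(0.7 × 2.415) = 0.7 + 0.35 = 1.05 m along the plane.
The resultant acts 0.7 + 0.35 = 1.05 m (along the plate) below the hinge at the top edge, so the moment about the hinge is M = F × 1.05 = 16.9984 × 1.05 = 17.8483 kN·m.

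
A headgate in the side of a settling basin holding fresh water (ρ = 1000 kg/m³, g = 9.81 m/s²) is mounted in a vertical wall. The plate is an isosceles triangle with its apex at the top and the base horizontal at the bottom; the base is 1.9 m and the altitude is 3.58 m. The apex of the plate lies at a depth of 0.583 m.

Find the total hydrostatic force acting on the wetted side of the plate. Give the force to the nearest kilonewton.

F ≈ 99 kN

γ = ρg = 1000 × 9.81 = 9810 N/m³ = 9.81 kN/m³.
With the apex up, the centroid sits 2h/3 = 2 × 3.58/3 = 2.38667 m below the apex, so the centroid depth is h_c = 0.583 + 2.38667 = 2.96967 m.
A = ½ × 1.9 × 3.58 = 3.401 m².
Resultant F = γ·h_c·A = 9.81 × 2.96967 × 3.401 = 99.0795 kN.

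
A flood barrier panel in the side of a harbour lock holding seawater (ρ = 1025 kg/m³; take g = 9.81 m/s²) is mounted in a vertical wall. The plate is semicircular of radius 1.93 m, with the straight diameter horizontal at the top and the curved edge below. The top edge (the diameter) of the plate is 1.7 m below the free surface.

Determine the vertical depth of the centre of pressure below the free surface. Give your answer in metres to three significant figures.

γ = ρg = 1025 × 9.81 / 1000 = 10.05525 kN/m³.
The centroid of a semicircle lies 4r/(3π) = 0.819117 m from the diameter, here below the top edge, so the centroid depth is h_c = 1.7 + 0.819117 = 2.51912 m.
A = πr²/2 = π × 1.93²/2 = 5.85106 m².
Resultant F = γ·h_c·A = 10.05525 × 2.51912 × 5.85106 = 148.21 kN.
I_c = (π/8 − 8/(9π))·r⁴ = 0.109757 × 1.93⁴ = 1.52287 m⁴.
Centre of pressure: y_p = y_c + I_c/(y_c·A) = 2.51912 + 1.52287/(2.51912 × 5.85106) = 2.51912 + 0.103319 = 2.62244 m along the plane.

h_p = 2.62 m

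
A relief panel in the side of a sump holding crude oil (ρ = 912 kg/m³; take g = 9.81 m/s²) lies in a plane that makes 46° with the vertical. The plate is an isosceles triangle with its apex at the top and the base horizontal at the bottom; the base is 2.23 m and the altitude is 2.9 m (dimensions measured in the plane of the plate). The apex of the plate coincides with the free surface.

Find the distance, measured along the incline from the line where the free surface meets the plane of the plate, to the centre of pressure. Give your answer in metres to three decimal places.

γ = ρg = 912 × 9.81 / 1000 = 8.94672 kN/m³.
The plate makes 46° with the vertical, i.e. θ = 90° − 46° = 44° to the horizontal. Measuring y along the incline from the free-surface line, vertical depth h = y·sinθ with sinθ = 0.694658.
With the apex up, the centroid sits 2h/3 = 2 × 2.9/3 = 1.93333 m below the apex, so y_c = 1.93333 m and h_c = 1.93333 × 0.694658 = 1.343 m.
A = ½ × 2.23 × 2.9 = 3.2335 m².
Resultant F = γ·h_c·A = 8.94672 × 1.343 × 3.2335 = 38.8519 kN.
I_c = b·h³/36 = 2.23 × 2.9³/36 = 1.51076 m⁴.
Centre of pressure: y_p = y_c + I_c/(y_c·A) = 1.93333 + 1.51076/(1.93333 × 3.2335) = 1.93333 + 0.241667 = 2.175 m along the plane.

y_p = 2.175 m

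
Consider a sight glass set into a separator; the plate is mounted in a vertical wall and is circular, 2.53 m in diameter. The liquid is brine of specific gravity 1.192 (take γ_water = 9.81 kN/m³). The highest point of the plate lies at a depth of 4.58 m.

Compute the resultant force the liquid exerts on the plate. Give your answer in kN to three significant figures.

F ≈ 344 kN

γ = 1.192 × 9.81 = 11.69352 kN/m³.
The centroid is at the centre, 1.265 m below the top of the plate, so the centroid depth is h_c = 4.58 + 1.265 = 5.845 m.
A = π(1.265)² = 5.02726 m².
Resultant F = γ·h_c·A = 11.69352 × 5.845 × 5.02726 = 343.606 kN.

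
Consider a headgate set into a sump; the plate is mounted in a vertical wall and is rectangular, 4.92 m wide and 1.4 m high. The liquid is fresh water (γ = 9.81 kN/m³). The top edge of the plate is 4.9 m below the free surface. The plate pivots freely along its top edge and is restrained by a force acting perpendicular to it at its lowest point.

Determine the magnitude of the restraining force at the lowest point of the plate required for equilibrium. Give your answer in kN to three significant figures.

γ = 9.81 kN/m³.
The centroid lies 1.4/2 = 0.7 m below the top edge, so the centroid depth is h_c = 4.9 + 0.7 = 5.6 m.
A = 4.92 × 1.4 = 6.888 m².
Resultant F = γ·h_c·A = 9.81 × 5.6 × 6.888 = 378.399 kN.
I_c = b·h³/12 = 4.92 × 1.4³/12 = 1.12504 m⁴.
Centre of pressure: y_p = y_c + I_c/(y_c·A) = 5.6 + 1.12504/(5.6 × 6.888) = 5.6 + 0.0291667 = 5.62917 m along the plane.
The resultant acts 0.7 + 0.0291667 = 0.729167 m (along the plate) below the hinge at the top edge, so the moment about the hinge is M = F × 0.729167 = 378.399 × 0.729167 = 275.916 kN·m.
A normal force at the bottom, 1.4 m from the hinge, must supply this moment: P = 275.916/1.4 = 197.083 kN.

P ≈ 197 kN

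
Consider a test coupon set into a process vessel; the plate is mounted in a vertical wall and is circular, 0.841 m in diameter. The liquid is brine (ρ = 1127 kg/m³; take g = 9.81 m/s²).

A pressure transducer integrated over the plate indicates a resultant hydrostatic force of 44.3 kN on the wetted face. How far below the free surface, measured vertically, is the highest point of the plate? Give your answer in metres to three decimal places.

d_top ≈ 6.793 m

γ = ρg = 1127 × 9.81 / 1000 = 11.05587 kN/m³.
A = π(0.4205)² = 0.555497 m².
From F = γ·h_c·A, the centroid depth is h_c = 44.3/(11.05587 × 0.555497) = 7.21322 m.
The centroid is at the centre, 0.4205 m below the top of the plate, so the highest point sits at h_top = 7.21322 − 0.4205 = 6.79272 m below the surface.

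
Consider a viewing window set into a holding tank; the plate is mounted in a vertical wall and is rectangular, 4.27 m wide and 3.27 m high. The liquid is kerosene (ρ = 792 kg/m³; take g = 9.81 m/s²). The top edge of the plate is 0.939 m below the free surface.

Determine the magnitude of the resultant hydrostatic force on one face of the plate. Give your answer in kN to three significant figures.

F ≈ 279 kN

γ = ρg = 792 × 9.81 / 1000 = 7.76952 kN/m³.
The centroid lies 3.27/2 = 1.635 m below the top edge, so the centroid depth is h_c = 0.939 + 1.635 = 2.574 m.
A = 4.27 × 3.27 = 13.9629 m².
Resultant F = γ·h_c·A = 7.76952 × 2.574 × 13.9629 = 279.24 kN.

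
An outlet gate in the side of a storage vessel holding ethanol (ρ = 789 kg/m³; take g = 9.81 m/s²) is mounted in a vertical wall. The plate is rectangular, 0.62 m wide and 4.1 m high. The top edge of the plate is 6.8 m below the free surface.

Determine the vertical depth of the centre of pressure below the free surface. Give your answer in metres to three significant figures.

γ = ρg = 789 × 9.81 / 1000 = 7.74009 kN/m³.
The centroid lies 4.1/2 = 2.05 m below the top edge, so the centroid depth is h_c = 6.8 + 2.05 = 8.85 m.
A = 0.62 × 4.1 = 2.542 m².
Resultant F = γ·h_c·A = 7.74009 × 8.85 × 2.542 = 174.126 kN.
I_c = b·h³/12 = 0.62 × 4.1³/12 = 3.56092 m⁴.
Centre of pressure: y_p = y_c + I_c/(y_c·A) = 8.85 + 3.56092/(8.85 × 2.542) = 8.85 + 0.158286 = 9.00829 m along the plane.

h_p = 9.01 m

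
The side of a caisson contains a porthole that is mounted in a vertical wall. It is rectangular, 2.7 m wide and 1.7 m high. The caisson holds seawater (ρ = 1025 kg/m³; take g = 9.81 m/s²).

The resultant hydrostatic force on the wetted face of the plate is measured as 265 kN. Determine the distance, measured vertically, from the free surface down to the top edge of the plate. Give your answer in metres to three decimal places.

γ = ρg = 1025 × 9.81 / 1000 = 10.05525 kN/m³.
A = 2.7 × 1.7 = 4.59 m².
From F = γ·h_c·A, the centroid depth is h_c = 265/(10.05525 × 4.59) = 5.7417 m.
The centroid lies 1.7/2 = 0.85 m below the top edge, so the top edge sits at h_top = 5.7417 − 0.85 = 4.8917 m below the surface.

d_top ≈ 4.892 m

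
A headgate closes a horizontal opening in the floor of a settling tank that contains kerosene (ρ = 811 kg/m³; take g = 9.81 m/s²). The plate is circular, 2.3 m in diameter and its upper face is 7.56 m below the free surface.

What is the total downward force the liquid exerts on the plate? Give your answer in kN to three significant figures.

γ = ρg = 811 × 9.81 / 1000 = 7.95591 kN/m³.
The plate is horizontal, so pressure is uniform at p = γ·h = 7.95591 × 7.56 = 60.1467 kN/m².
A = π(1.15)² = 4.15476 m².
F = p·A = 60.1467 × 4.15476 = 249.895 kN.

F ≈ 250 kN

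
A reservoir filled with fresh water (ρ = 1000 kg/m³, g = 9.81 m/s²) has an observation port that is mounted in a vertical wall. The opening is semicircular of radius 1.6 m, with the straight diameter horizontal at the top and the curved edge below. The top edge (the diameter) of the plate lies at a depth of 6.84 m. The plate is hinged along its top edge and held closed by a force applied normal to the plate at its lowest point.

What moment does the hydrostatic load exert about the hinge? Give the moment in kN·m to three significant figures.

γ = ρg = 1000 × 9.81 = 9810 N/m³ = 9.81 kN/m³.
The centroid of a semicircle lies 4r/(3π) = 0.679061 m from the diameter, here below the top edge, so the centroid depth is h_c = 6.84 + 0.679061 = 7.51906 m.
A = πr²/2 = π × 1.6²/2 = 4.02124 m².
Resultant F = γ·h_c·A = 9.81 × 7.51906 × 4.02124 = 296.615 kN.
I_c = (π/8 − 8/(9π))·r⁴ = 0.109757 × 1.6⁴ = 0.719303 m⁴.
Centre of pressure: y_p = y_c + I_c/(y_c·A) = 7.51906 + 0.719303/(7.51906 × 4.02124) = 7.51906 + 0.0237897 = 7.54285 m along the plane.
The resultant acts 0.679061 + 0.0237897 = 0.702851 m (along the plate) below the hinge at the top edge, so the moment about the hinge is M = F × 0.702851 = 296.615 × 0.702851 = 208.476 kN·m.

M ≈ 208 kN·m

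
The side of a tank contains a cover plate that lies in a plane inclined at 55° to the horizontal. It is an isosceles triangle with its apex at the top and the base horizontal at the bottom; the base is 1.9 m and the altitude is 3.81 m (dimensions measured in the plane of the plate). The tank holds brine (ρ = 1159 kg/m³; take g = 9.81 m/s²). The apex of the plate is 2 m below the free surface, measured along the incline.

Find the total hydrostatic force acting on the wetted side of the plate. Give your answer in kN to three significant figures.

F ≈ 153 kN

γ = ρg = 1159 × 9.81 / 1000 = 11.36979 kN/m³.
Let θ = 55° be the plate's angle to the horizontal; measure y along the incline from where the plane meets the free surface. Vertical depth h = y·sinθ with sinθ = 0.819152.
With the apex up, the centroid sits 2h/3 = 2 × 3.81/3 = 2.54 m below the apex, so y_c = 2 + 2.54 = 4.54 m and h_c = 4.54 × 0.819152 = 3.71895 m.
A = ½ × 1.9 × 3.81 = 3.6195 m².
Resultant F = γ·h_c·A = 11.36979 × 3.71895 × 3.6195 = 153.046 kN.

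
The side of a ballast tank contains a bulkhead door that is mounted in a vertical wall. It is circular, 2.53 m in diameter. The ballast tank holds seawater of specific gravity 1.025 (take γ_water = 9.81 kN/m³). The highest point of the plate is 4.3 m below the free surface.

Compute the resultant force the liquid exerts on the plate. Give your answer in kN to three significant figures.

γ = 1.025 × 9.81 = 10.05525 kN/m³.
The centroid is at the centre, 1.265 m below the top of the plate, so the centroid depth is h_c = 4.3 + 1.265 = 5.565 m.
A = π(1.265)² = 5.02726 m².
Resultant F = γ·h_c·A = 10.05525 × 5.565 × 5.02726 = 281.313 kN.

F ≈ 281 kN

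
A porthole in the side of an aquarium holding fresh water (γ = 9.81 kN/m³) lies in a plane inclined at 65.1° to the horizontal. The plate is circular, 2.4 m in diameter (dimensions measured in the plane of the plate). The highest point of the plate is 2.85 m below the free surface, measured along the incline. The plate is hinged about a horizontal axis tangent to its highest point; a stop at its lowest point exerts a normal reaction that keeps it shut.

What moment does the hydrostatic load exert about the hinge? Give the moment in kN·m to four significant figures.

γ = 9.81 kN/m³.
Let θ = 65.1° be the plate's angle to the horizontal; measure y along the incline from where the plane meets the free surface. Vertical depth h = y·sinθ with sinθ = 0.907044.
The centroid is at the centre, 1.2 m below the top of the plate, so y_c = 2.85 + 1.2 = 4.05 m and h_c = 4.05 × 0.907044 = 3.67353 m.
A = π(1.2)² = 4.52389 m².
Resultant F = γ·h_c·A = 9.81 × 3.67353 × 4.52389 = 163.029 kN.
I_c = πr⁴/4 = π × 1.2⁴/4 = 1.6286 m⁴.
Centre of pressure: y_p = y_c + I_c/(y_c·A) = 4.05 + 1.6286/(4.05 × 4.52389) = 4.05 + 0.0888889 = 4.13889 m along the plane.
The resultant acts 1.2 + 0.0888889 = 1.28889 m (along the plate) below the hinge at the top edge, so the moment about the hinge is M = F × 1.28889 = 163.029 × 1.28889 = 210.126 kN·m.

M ≈ 210.1 kN·m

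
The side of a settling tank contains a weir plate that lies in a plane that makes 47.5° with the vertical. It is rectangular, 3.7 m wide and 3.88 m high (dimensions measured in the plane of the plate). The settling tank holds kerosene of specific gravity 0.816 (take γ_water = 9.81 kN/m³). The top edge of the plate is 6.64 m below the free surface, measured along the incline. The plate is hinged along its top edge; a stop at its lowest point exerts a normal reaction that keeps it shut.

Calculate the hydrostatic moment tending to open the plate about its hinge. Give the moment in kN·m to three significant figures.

M ≈ 1390 kN·m

γ = 0.816 × 9.81 = 8.00496 kN/m³.
The plate makes 47.5° with the vertical, i.e. θ = 90° − 47.5° = 42.5° to the horizontal. Measuring y along the incline from the free-surface line, vertical depth h = y·sinθ with sinθ = 0.675590.
The centroid lies 3.88/2 = 1.94 m below the top edge, so y_c = 6.64 + 1.94 = 8.58 m and h_c = 8.58 × 0.675590 = 5.79656 m.
A = 3.7 × 3.88 = 14.356 m².
Resultant F = γ·h_c·A = 8.00496 × 5.79656 × 14.356 = 666.136 kN.
I_c = b·h³/12 = 3.7 × 3.88³/12 = 18.0101 m⁴.
Centre of pressure: y_p = y_c + I_c/(y_c·A) = 8.58 + 18.0101/(8.58 × 14.356) = 8.58 + 0.146216 = 8.72622 m along the plane.
The resultant acts 1.94 + 0.146216 = 2.08622 m (along the plate) below the hinge at the top edge, so the moment about the hinge is M = F × 2.08622 = 666.136 × 2.08622 = 1389.71 kN·m.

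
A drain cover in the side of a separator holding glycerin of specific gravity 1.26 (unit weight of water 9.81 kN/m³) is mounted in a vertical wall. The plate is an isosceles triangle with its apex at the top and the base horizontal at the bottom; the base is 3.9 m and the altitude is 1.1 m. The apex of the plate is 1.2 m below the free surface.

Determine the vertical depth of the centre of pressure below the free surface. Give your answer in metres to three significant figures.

h_p = 1.97 m

γ = 1.26 × 9.81 = 12.3606 kN/m³.
With the apex up, the centroid sits 2h/3 = 2 × 1.1/3 = 0.733333 m below the apex, so the centroid depth is h_c = 1.2 + 0.733333 = 1.93333 m.
A = ½ × 3.9 × 1.1 = 2.145 m².
Resultant F = γ·h_c·A = 12.3606 × 1.93333 × 2.145 = 51.2593 kN.
I_c = b·h³/36 = 3.9 × 1.1³/36 = 0.144192 m⁴.
Centre of pressure: y_p = y_c + I_c/(y_c·A) = 1.93333 + 0.144192/(1.93333 × 2.145) = 1.93333 + 0.0347703 = 1.9681 m along the plane.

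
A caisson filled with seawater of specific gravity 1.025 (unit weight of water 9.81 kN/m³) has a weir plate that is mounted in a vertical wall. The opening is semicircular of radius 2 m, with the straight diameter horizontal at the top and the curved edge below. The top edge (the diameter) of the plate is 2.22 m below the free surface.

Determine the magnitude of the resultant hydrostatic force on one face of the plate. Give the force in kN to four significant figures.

γ = 1.025 × 9.81 = 10.05525 kN/m³.
The centroid of a semicircle lies 4r/(3π) = 0.848826 m from the diameter, here below the top edge, so the centroid depth is h_c = 2.22 + 0.848826 = 3.06883 m.
A = πr²/2 = π × 2²/2 = 6.28319 m².
Resultant F = γ·h_c·A = 10.05525 × 3.06883 × 6.28319 = 193.886 kN.

F ≈ 193.9 kN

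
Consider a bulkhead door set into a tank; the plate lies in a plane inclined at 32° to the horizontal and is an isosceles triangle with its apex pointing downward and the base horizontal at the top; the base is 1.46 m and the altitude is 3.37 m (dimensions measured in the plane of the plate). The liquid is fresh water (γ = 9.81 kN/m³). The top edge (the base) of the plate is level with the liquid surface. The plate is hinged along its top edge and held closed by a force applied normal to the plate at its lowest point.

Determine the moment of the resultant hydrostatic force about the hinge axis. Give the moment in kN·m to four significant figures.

γ = 9.81 kN/m³.
Let θ = 32° be the plate's angle to the horizontal; measure y along the incline from where the plane meets the free surface. Vertical depth h = y·sinθ with sinθ = 0.529919.
With the apex down, the centroid sits h/3 = 3.37/3 = 1.12333 m below the base (the top edge), so y_c = 1.12333 m and h_c = 1.12333 × 0.529919 = 0.595274 m.
A = ½ × 1.46 × 3.37 = 2.4601 m².
Resultant F = γ·h_c·A = 9.81 × 0.595274 × 2.4601 = 14.3661 kN.
I_c = b·h³/36 = 1.46 × 3.37³/36 = 1.55217 m⁴.
Centre of pressure: y_p = y_c + I_c/(y_c·A) = 1.12333 + 1.55217/(1.12333 × 2.4601) = 1.12333 + 0.561667 = 1.685 m along the plane.
The resultant acts 1.12333 + 0.561667 = 1.685 m (along the plate) below the hinge at the top edge, so the moment about the hinge is M = F × 1.685 = 14.3661 × 1.685 = 24.2069 kN·m.

M ≈ 24.21 kN·m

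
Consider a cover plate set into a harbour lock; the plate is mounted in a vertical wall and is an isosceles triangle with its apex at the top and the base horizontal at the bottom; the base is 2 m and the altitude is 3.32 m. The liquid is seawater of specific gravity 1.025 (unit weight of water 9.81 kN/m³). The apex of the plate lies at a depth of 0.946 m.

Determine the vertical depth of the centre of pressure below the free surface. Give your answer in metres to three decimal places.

γ = 1.025 × 9.81 = 10.05525 kN/m³.
With the apex up, the centroid sits 2h/3 = 2 × 3.32/3 = 2.21333 m below the apex, so the centroid depth is h_c = 0.946 + 2.21333 = 3.15933 m.
A = ½ × 2 × 3.32 = 3.32 m².
Resultant F = γ·h_c·A = 10.05525 × 3.15933 × 3.32 = 105.469 kN.
I_c = b·h³/36 = 2 × 3.32³/36 = 2.03302 m⁴.
Centre of pressure: y_p = y_c + I_c/(y_c·A) = 3.15933 + 2.03302/(3.15933 × 3.32) = 3.15933 + 0.193824 = 3.35315 m along the plane.

h_p = 3.353 m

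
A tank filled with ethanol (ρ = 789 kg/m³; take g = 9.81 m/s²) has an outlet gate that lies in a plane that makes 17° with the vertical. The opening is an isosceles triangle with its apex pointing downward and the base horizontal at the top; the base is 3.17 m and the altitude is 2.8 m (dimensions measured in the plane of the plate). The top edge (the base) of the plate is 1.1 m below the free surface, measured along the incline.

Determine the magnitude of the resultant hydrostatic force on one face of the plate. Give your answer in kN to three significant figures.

γ = ρg = 789 × 9.81 / 1000 = 7.74009 kN/m³.
The plate makes 17° with the vertical, i.e. θ = 90° − 17° = 73° to the horizontal. Measuring y along the incline from the free-surface line, vertical depth h = y·sinθ with sinθ = 0.956305.
With the apex down, the centroid sits h/3 = 2.8/3 = 0.933333 m below the base (the top edge), so y_c = 1.1 + 0.933333 = 2.03333 m and h_c = 2.03333 × 0.956305 = 1.94448 m.
A = ½ × 3.17 × 2.8 = 4.438 m².
Resultant F = γ·h_c·A = 7.74009 × 1.94448 × 4.438 = 66.7939 kN.

F ≈ 66.8 kN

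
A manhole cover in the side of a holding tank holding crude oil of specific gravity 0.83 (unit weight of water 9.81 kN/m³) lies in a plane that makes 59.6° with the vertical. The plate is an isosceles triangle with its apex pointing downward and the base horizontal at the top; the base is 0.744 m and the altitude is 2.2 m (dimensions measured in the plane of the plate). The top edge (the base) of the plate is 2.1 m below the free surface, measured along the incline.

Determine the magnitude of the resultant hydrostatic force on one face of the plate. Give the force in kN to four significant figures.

γ = 0.83 × 9.81 = 8.1423 kN/m³.
The plate makes 59.6° with the vertical, i.e. θ = 90° − 59.6° = 30.4° to the horizontal. Measuring y along the incline from the free-surface line, vertical depth h = y·sinθ with sinθ = 0.506034.
With the apex down, the centroid sits h/3 = 2.2/3 = 0.733333 m below the base (the top edge), so y_c = 2.1 + 0.733333 = 2.83333 m and h_c = 2.83333 × 0.506034 = 1.43376 m.
A = ½ × 0.744 × 2.2 = 0.8184 m².
Resultant F = γ·h_c·A = 8.1423 × 1.43376 × 0.8184 = 9.55409 kN.

F ≈ 9.554 kN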